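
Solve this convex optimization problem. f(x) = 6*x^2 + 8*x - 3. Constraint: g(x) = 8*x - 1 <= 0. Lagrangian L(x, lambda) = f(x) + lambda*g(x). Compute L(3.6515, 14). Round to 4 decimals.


Step 1: Evaluate f(x).
f(3.6515) = 6*3.6515^2 + 8*3.6515 - 3 = 106.2127
Step 2: Evaluate g(x).
g(3.6515) = 8*3.6515 - 1 = 28.212
Step 3: Compute Lagrangian.
L = 106.2127 + 14*28.212 = 501.1807


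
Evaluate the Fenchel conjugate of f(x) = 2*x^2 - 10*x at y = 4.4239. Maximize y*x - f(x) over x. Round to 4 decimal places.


f*(y) = sup_x {y*x - a*x^2 - b*x} = sup_x {(y-b)*x - a*x^2}
FOC: (y - b) - 2a*x = 0 => x* = (y - b)/(2a)
x* = (4.4239 + 10)/(2*2) = 3.606
f*(4.4239) = (y-b)^2/(4a) = (4.4239 + 10)^2/(4*2)
= 208.0489/8 = 26.0061


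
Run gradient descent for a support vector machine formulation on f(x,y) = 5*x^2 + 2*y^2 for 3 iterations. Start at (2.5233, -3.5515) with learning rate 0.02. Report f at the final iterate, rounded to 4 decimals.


Gradient descent on f(x,y) = 5*x^2 + 2*y^2.
Starting point: (2.5233, -3.5515), alpha = 0.02
Step 1: grad_x = 2*5*2.5233 = 25.233, grad_y = 2*2*-3.5515 = -14.206
  x_1 = 2.5233 - 0.02*25.233 = 2.0186
  y_1 = -3.5515 - 0.02*-14.206 = -3.2674
Step 2: grad_x = 2*5*2.0186 = 20.1864, grad_y = 2*2*-3.2674 = -13.0695
  x_2 = 2.0186 - 0.02*20.1864 = 1.6149
  y_2 = -3.2674 - 0.02*-13.0695 = -3.006
Step 3: grad_x = 2*5*1.6149 = 16.1491, grad_y = 2*2*-3.006 = -12.024
  x_3 = 1.6149 - 0.02*16.1491 = 1.2919
  y_3 = -3.006 - 0.02*-12.024 = -2.7655
f(1.2919, -2.7655) = 5*1.2919^2 + 2*(-2.7655)^2 = 23.6415


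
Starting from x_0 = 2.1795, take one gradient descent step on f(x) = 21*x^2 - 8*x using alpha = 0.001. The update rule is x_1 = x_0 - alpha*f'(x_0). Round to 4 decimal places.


We compute the gradient at x_0 and apply the update.
f'(x) = 42*x - 8
f'(2.1795) = 42*2.1795 - 8 = 83.539
x_1 = 2.1795 - 0.001*83.539 = 2.096


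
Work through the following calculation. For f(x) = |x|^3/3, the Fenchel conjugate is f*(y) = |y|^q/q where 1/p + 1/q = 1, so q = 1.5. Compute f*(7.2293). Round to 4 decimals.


The conjugate exponent q satisfies 1/p + 1/q = 1.
p = 3, so q = 3/(3 - 1) = 1.5
|y|^q = 7.2293^1.5 = 19.4377
f*(7.2293) = 19.4377 / 1.5 = 12.9585


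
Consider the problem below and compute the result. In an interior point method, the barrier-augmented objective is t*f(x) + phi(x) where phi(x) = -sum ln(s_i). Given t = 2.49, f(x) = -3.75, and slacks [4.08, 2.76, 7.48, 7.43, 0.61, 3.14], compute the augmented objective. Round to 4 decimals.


Step 1: Compute log-barrier.
ln values: [1.4061, 1.0152, 2.0122, 2.0055, -0.4943, 1.1442]
phi = -(1.4061 + 1.0152 + 2.0122 + 2.0055 - 0.4943 + 1.1442) = -7.089
Step 2: Compute augmented objective.
t*f(x) = 2.49*-3.75 = -9.3375
Total = -9.3375 - 7.089 = -16.4265


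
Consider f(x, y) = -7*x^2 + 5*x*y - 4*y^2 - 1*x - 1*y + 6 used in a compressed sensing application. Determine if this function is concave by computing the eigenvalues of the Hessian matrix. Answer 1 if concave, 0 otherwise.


The Hessian of f(x,y) = -7*x^2 + 5*x*y - 4*y^2 - 1*x - 1*y + 6 is:
H = [[-14, 5], [5, -8]]
Trace = -14 - 8 = -22
Determinant = -14*-8 - (5)^2 = 87
Discriminant = (-22)^2 - 4*87 = 136.0
Eigenvalues: lambda_1 = -16.831, lambda_2 = -5.169
The function is concave.

1


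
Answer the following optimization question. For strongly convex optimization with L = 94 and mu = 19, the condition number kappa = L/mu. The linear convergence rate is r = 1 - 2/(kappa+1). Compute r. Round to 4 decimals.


Step 1: Compute the condition number.
kappa = L/mu = 94/19 = 4.9474
Step 2: Compute the convergence rate.
r = 1 - 2/(kappa + 1) = 1 - 2*mu/(L + mu) = (L - mu)/(L + mu) = 75/113 = 0.6637


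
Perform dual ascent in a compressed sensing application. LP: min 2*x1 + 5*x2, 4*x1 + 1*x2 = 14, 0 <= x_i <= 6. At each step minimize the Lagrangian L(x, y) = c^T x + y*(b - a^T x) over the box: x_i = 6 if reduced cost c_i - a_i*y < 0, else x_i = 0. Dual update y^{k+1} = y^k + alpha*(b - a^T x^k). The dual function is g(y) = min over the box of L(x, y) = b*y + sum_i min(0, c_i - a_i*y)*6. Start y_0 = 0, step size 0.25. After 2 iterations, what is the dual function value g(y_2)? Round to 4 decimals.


Dual ascent for LP: min 2*x1 + 5*x2, 4*x1 + 1*x2 = 14, 0 <= x_i <= 6
Step 1: y^k = 0.0, reduced costs: (2.0, 5.0)
  x^k = (0.0, 0.0), subgradient = b - a^T x = 14.0
  y^{k+1} = 0.0 + 0.25*14.0 = 3.5
Step 2: y^k = 3.5, reduced costs: (-12.0, 1.5)
  x^k = (6.0, 0.0), subgradient = b - a^T x = -10.0
  y^{k+1} = 3.5 + 0.25*-10.0 = 1.0
Dual objective at y_2 = 1.0: reduced costs (-2.0, 4.0), box minimizer x = (6.0, 0.0)
g(y_2) = b*y + (c1 - a1*y)*x1 + (c2 - a2*y)*x2 = 14*1.0 + (-2.0)*6.0 + 4.0*0.0 = 14.0 - 12.0 + 0.0 = 2.0


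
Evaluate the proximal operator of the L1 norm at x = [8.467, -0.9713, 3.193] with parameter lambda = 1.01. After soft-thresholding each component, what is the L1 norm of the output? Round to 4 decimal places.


Soft-thresholding with lambda = 1.01:
prox(8.467) = sign(8.467)*max(|8.467| - 1.01, 0) = 7.457
prox(-0.9713) = sign(-0.9713)*max(|-0.9713| - 1.01, 0) = 0.0
prox(3.193) = sign(3.193)*max(|3.193| - 1.01, 0) = 2.183
prox(x) = [7.457, 0.0, 2.183]
||prox(x)||_1 = 7.457 + 0.0 + 2.183 = 9.64


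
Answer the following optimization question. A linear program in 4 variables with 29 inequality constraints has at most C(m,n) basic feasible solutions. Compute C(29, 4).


Each vertex corresponds to some choice of n active constraints out of m, so the number of vertices is at most C(m, n) = m! / (n!(m-n)!).
m = 29, n = 4
Numerator: 29 * 28 * 27 * 26
Denominator: 4! = 24
C(29, 4) = 23751


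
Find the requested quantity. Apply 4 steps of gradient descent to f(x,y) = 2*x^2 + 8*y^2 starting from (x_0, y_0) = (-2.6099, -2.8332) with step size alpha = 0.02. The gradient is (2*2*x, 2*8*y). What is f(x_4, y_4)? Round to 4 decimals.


Gradient descent on f(x,y) = 2*x^2 + 8*y^2.
Starting point: (-2.6099, -2.8332), alpha = 0.02
Step 1: grad_x = 2*2*-2.6099 = -10.4396, grad_y = 2*8*-2.8332 = -45.3312
  x_1 = -2.6099 - 0.02*-10.4396 = -2.4011
  y_1 = -2.8332 - 0.02*-45.3312 = -1.9266
Step 2: grad_x = 2*2*-2.4011 = -9.6044, grad_y = 2*8*-1.9266 = -30.8252
  x_2 = -2.4011 - 0.02*-9.6044 = -2.209
  y_2 = -1.9266 - 0.02*-30.8252 = -1.3101
Step 3: grad_x = 2*2*-2.209 = -8.8361, grad_y = 2*8*-1.3101 = -20.9611
  x_3 = -2.209 - 0.02*-8.8361 = -2.0323
  y_3 = -1.3101 - 0.02*-20.9611 = -0.8908
Step 4: grad_x = 2*2*-2.0323 = -8.1292, grad_y = 2*8*-0.8908 = -14.2536
  x_4 = -2.0323 - 0.02*-8.1292 = -1.8697
  y_4 = -0.8908 - 0.02*-14.2536 = -0.6058
f(-1.8697, -0.6058) = 2*(-1.8697)^2 + 8*(-0.6058)^2 = 9.9274


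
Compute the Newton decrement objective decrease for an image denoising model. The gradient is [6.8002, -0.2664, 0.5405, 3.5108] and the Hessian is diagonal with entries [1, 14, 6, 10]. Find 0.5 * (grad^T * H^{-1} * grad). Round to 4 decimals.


Step 1: H is diagonal, so H^(-1) * g = [6.8002, -0.019, 0.0901, 0.3511].
Step 2: g^T H^(-1) g = sum_i g_i^2 / H_ii
  = (6.8002)^2/1 + (-0.2664)^2/14 + (0.5405)^2/6 + (3.5108)^2/10
  = 46.2427 + 0.0051 + 0.0487 + 1.2326 = 47.5291
Step 3: Objective decrease = 0.5 * g^T H^(-1) g = 23.7645


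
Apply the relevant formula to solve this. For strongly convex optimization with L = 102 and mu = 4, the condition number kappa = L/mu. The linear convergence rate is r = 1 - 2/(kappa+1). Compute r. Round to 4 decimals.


Step 1: Compute the condition number.
kappa = L/mu = 102/4 = 25.5
Step 2: Compute the convergence rate.
r = 1 - 2/(kappa + 1) = 1 - 2*mu/(L + mu) = (L - mu)/(L + mu) = 98/106 = 0.9245


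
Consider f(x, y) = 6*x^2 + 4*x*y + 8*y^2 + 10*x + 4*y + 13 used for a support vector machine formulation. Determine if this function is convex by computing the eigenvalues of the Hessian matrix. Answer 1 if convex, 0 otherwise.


The Hessian of f(x,y) = 6*x^2 + 4*x*y + 8*y^2 + 10*x + 4*y + 13 is:
H = [[12, 4], [4, 16]]
Trace = 12 + 16 = 28
Determinant = 12*16 - (4)^2 = 176
Discriminant = (28)^2 - 4*176 = 80.0
Eigenvalues: lambda_1 = 9.5279, lambda_2 = 18.4721
The function is convex.

1


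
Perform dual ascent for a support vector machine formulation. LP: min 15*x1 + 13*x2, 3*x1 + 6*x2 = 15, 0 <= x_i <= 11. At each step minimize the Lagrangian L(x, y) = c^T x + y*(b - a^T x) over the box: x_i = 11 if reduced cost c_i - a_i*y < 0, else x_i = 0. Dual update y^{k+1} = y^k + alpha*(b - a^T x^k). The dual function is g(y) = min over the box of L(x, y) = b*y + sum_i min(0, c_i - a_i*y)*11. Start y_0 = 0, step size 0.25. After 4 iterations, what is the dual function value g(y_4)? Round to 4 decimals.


Dual ascent for LP: min 15*x1 + 13*x2, 3*x1 + 6*x2 = 15, 0 <= x_i <= 11
Step 1: y^k = 0.0, reduced costs: (15.0, 13.0)
  x^k = (0.0, 0.0), subgradient = b - a^T x = 15.0
  y^{k+1} = 0.0 + 0.25*15.0 = 3.75
Step 2: y^k = 3.75, reduced costs: (3.75, -9.5)
  x^k = (0.0, 11.0), subgradient = b - a^T x = -51.0
  y^{k+1} = 3.75 + 0.25*-51.0 = -9.0
Step 3: y^k = -9.0, reduced costs: (42.0, 67.0)
  x^k = (0.0, 0.0), subgradient = b - a^T x = 15.0
  y^{k+1} = -9.0 + 0.25*15.0 = -5.25
Step 4: y^k = -5.25, reduced costs: (30.75, 44.5)
  x^k = (0.0, 0.0), subgradient = b - a^T x = 15.0
  y^{k+1} = -5.25 + 0.25*15.0 = -1.5
Dual objective at y_4 = -1.5: reduced costs (19.5, 22.0), box minimizer x = (0.0, 0.0)
g(y_4) = b*y + (c1 - a1*y)*x1 + (c2 - a2*y)*x2 = 15*(-1.5) + 19.5*0.0 + 22.0*0.0 = -22.5 + 0.0 + 0.0 = -22.5


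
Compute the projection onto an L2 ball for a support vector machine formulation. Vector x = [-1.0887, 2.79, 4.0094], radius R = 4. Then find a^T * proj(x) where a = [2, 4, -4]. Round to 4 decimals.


Step 1: Compute ||x|| (intermediates to 6 decimals).
||x|| = sqrt((-1.0887)^2 + 2.79^2 + 4.0094^2) = 5.004464
Step 2: Project.
Since ||x|| > R, scale = R/||x|| = 4/5.004464 = 0.799286, proj(x) = scale * x
proj(x) = [-0.870183, 2.230008, 3.204657]
Step 3: Dot product.
a^T * proj(x) = 2*(-0.870183) + 4*2.230008 - 4*3.204657 = -5.639


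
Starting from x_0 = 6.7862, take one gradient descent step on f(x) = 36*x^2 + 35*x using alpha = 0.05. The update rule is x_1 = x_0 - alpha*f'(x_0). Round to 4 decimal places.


We compute the gradient at x_0 and apply the update.
f'(x) = 72*x + 35
f'(6.7862) = 72*6.7862 + 35 = 523.6064
x_1 = 6.7862 - 0.05*523.6064 = -19.3941


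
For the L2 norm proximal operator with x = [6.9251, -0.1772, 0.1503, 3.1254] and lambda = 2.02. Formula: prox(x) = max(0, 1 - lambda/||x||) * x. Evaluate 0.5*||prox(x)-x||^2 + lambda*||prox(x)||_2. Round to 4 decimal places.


Step 1: Compute ||x||.
||x|| = 7.6013
Step 2: Compute scaling factor.
scale = max(0, 1 - 2.02/7.6013) = 0.7343
Step 3: prox(x) = [5.0848, -0.1301, 0.1104, 2.2948]
||prox(x)|| = 5.5813
Step 4: Proximal objective.
0.5*||prox-x||^2 = 2.0402
lambda*||prox|| = 11.2742
Total = 13.3143


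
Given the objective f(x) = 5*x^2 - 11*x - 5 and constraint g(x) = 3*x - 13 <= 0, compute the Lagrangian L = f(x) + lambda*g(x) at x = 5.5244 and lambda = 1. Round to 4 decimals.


Step 1: Evaluate f(x).
f(5.5244) = 5*5.5244^2 - 11*5.5244 - 5 = 86.8266
Step 2: Evaluate g(x).
g(5.5244) = 3*5.5244 - 13 = 3.5732
Step 3: Compute Lagrangian.
L = 86.8266 + 1*3.5732 = 90.3998


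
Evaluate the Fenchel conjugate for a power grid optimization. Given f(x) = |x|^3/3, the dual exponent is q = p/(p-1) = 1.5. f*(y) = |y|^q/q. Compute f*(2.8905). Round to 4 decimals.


The conjugate exponent q satisfies 1/p + 1/q = 1.
p = 3, so q = 3/(3 - 1) = 1.5
|y|^q = 2.8905^1.5 = 4.9143
f*(2.8905) = 4.9143 / 1.5 = 3.2762


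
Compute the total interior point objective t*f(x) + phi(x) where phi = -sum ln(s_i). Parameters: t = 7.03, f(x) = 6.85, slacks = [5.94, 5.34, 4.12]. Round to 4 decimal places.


Step 1: Compute log-barrier.
ln values: [1.7817, 1.6752, 1.4159]
phi = -(1.7817 + 1.6752 + 1.4159) = -4.8728
Step 2: Compute augmented objective.
t*f(x) = 7.03*6.85 = 48.1555
Total = 48.1555 - 4.8728 = 43.2827


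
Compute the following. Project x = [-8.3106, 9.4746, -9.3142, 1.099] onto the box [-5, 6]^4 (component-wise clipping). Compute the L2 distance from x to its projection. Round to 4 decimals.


Project each component onto [-5, 6].
clip(-8.3106) = -5.0, clip(9.4746) = 6.0, clip(-9.3142) = -5.0, clip(1.099) = 1.099
Projection = [-5.0, 6.0, -5.0, 1.099]
Squared diffs: [10.9601, 12.0728, 18.6123, 0.0]
Distance = sqrt(41.6452) = 6.4533


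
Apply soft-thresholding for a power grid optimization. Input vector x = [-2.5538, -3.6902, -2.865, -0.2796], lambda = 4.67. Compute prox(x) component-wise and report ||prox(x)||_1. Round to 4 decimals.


Soft-thresholding with lambda = 4.67:
prox(-2.5538) = sign(-2.5538)*max(|-2.5538| - 4.67, 0) = 0.0
prox(-3.6902) = sign(-3.6902)*max(|-3.6902| - 4.67, 0) = 0.0
prox(-2.865) = sign(-2.865)*max(|-2.865| - 4.67, 0) = 0.0
prox(-0.2796) = sign(-0.2796)*max(|-0.2796| - 4.67, 0) = 0.0
prox(x) = [0.0, 0.0, 0.0, 0.0]
||prox(x)||_1 = 0.0 + 0.0 + 0.0 + 0.0 = 0.0


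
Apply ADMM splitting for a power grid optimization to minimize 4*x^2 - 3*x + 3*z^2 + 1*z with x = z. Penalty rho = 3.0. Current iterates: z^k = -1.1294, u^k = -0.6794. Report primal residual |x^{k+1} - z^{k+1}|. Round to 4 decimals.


ADMM iteration with rho = 3.0, z^k = -1.1294, u^k = -0.6794
Step 1: x-update.
Minimize 4*x^2 - 3*x + (3.0/2)*(x + 1.1294 - 0.6794)^2
FOC: (2*4 + 3.0)*x = 3 + 3.0*(-1.1294 + 0.6794)
x^{k+1} = 0.15
Step 2: z-update.
Minimize 3*z^2 + 1*z + (3.0/2)*(0.15 - z - 0.6794)^2
FOC: (2*3 + 3.0)*z = -1 + 3.0*(0.15 - 0.6794)
z^{k+1} = -0.2876
Step 3: u-update.
u^{k+1} = -0.6794 + 0.15 + 0.2876 = -0.2418
Step 4: Primal residual = |0.15 + 0.2876| = 0.4376


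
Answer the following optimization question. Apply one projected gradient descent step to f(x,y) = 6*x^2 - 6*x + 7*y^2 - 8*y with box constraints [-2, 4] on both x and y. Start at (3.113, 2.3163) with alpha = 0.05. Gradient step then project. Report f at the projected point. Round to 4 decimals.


Step 1: Compute gradient at (3.113, 2.3163).
grad_x = 2*6*3.113 - 6 = 31.356
grad_y = 2*7*2.3163 - 8 = 24.4282
Step 2: Gradient step.
x_raw = 3.113 - 0.05*31.356 = 1.5452
y_raw = 2.3163 - 0.05*24.4282 = 1.0949
Step 3: Project onto [-2, 4].
x_proj = clip(1.5452) = 1.5452
y_proj = clip(1.0949) = 1.0949
Step 4: Evaluate f.
f(1.5452, 1.0949) = 4.687


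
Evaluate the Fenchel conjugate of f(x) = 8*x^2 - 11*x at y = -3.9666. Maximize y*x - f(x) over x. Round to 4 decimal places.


f*(y) = sup_x {y*x - a*x^2 - b*x} = sup_x {(y-b)*x - a*x^2}
FOC: (y - b) - 2a*x = 0 => x* = (y - b)/(2a)
x* = (-3.9666 + 11)/(2*8) = 0.4396
f*(-3.9666) = (y-b)^2/(4a) = (-3.9666 + 11)^2/(4*8)
= 49.4687/32 = 1.5459


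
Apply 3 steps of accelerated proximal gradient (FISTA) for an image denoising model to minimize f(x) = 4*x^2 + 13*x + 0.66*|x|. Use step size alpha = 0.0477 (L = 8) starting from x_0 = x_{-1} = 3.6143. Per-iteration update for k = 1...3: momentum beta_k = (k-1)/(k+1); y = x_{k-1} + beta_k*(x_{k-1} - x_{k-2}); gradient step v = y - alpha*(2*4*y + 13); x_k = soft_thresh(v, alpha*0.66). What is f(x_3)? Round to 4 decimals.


FISTA on f(x) = 4*x^2 + 13*x + 0.66*|x|
L = 8, alpha = 0.0477
Iteration 1: beta = 0.0, y = 3.6143 + 0.0*(3.6143 - 3.6143) = 3.6143
  grad(y) = 41.9144, v = y - alpha*grad = 1.615
  prox(v) = soft_thresh(1.615, 0.0315) = 1.5835
Iteration 2: beta = 0.3333, y = 1.5835 + 0.3333*(1.5835 - 3.6143) = 0.9066
  grad(y) = 20.2525, v = y - alpha*grad = -0.0595
  prox(v) = soft_thresh(-0.0595, 0.0315) = -0.028
Iteration 3: beta = 0.5, y = -0.028 + 0.5*(-0.028 - 1.5835) = -0.8337
  grad(y) = 6.33, v = y - alpha*grad = -1.1357
  prox(v) = soft_thresh(-1.1357, 0.0315) = -1.1042
f(x_3) = 4*(-1.1042)^2 + 13*(-1.1042) + 0.66*|-1.1042| = -8.7488


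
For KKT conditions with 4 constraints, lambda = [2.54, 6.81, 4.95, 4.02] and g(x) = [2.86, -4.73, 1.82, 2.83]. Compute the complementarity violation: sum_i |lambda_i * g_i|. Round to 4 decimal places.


KKT complementary slackness check:
lambda_1 * g_1 = 2.54 * 2.86 = 7.2644
lambda_2 * g_2 = 6.81 * -4.73 = -32.2113
lambda_3 * g_3 = 4.95 * 1.82 = 9.009
lambda_4 * g_4 = 4.02 * 2.83 = 11.3766
Total violation = 7.2644 + 32.2113 + 9.009 + 11.3766 = 59.8613


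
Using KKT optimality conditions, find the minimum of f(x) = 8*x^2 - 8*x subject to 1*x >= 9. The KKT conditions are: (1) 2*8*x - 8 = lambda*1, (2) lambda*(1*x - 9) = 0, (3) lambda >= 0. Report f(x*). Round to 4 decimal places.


Step 1: Try lambda = 0 (constraint inactive).
x_unc = 8/(2*8) = 0.5
Check: 1*0.5 = 0.5 < 9 -- violated!
Step 2: Constraint must be active: 1*x = 9
x* = 9/1 = 9.0
lambda = (2*8*9.0 - 8)/1 = 136.0
Step 3: Compute optimal value.
f(x*) = 8*9.0^2 - 8*9.0 = 576.0


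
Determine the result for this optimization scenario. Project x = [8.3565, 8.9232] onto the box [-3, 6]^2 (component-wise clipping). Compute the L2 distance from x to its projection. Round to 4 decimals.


Project each component onto [-3, 6].
clip(8.3565) = 6.0, clip(8.9232) = 6.0
Projection = [6.0, 6.0]
Squared diffs: [5.5531, 8.5451]
Distance = sqrt(14.0982) = 3.7548


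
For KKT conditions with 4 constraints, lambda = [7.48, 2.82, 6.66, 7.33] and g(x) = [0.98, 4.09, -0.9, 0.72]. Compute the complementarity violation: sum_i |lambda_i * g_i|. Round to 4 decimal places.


KKT complementary slackness check:
lambda_1 * g_1 = 7.48 * 0.98 = 7.3304
lambda_2 * g_2 = 2.82 * 4.09 = 11.5338
lambda_3 * g_3 = 6.66 * -0.9 = -5.994
lambda_4 * g_4 = 7.33 * 0.72 = 5.2776
Total violation = 7.3304 + 11.5338 + 5.994 + 5.2776 = 30.1358


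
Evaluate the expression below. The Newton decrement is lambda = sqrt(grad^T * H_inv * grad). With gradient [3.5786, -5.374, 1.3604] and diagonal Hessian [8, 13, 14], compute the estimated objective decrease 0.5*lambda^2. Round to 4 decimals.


Step 1: H is diagonal, so H^(-1) * g = [0.4473, -0.4134, 0.0972].
Step 2: g^T H^(-1) g = sum_i g_i^2 / H_ii
  = (3.5786)^2/8 + (-5.374)^2/13 + (1.3604)^2/14
  = 1.6008 + 2.2215 + 0.1322 = 3.9545
Step 3: Objective decrease = 0.5 * g^T H^(-1) g = 1.9773


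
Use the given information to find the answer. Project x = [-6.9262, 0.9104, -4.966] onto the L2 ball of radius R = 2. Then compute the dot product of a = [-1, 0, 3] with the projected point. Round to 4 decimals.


Step 1: Compute ||x|| (intermediates to 6 decimals).
||x|| = sqrt((-6.9262)^2 + 0.9104^2 + (-4.966)^2) = 8.571011
Step 2: Project.
Since ||x|| > R, scale = R/||x|| = 2/8.571011 = 0.233345, proj(x) = scale * x
proj(x) = [-1.616194, 0.212437, -1.158791]
Step 3: Dot product.
a^T * proj(x) = -1*(-1.616194) + 0*0.212437 + 3*(-1.158791) = -1.8602


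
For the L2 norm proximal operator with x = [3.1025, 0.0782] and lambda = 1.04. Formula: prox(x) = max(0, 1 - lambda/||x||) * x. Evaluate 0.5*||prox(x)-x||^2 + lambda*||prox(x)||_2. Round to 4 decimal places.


Step 1: Compute ||x||.
||x|| = 3.1035
Step 2: Compute scaling factor.
scale = max(0, 1 - 1.04/3.1035) = 0.6649
Step 3: prox(x) = [2.0628, 0.052]
||prox(x)|| = 2.0635
Step 4: Proximal objective.
0.5*||prox-x||^2 = 0.5408
lambda*||prox|| = 2.146
Total = 2.6868


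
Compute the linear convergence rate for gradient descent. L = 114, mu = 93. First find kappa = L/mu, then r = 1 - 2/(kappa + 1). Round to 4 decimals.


Step 1: Compute the condition number.
kappa = L/mu = 114/93 = 1.2258
Step 2: Compute the convergence rate.
r = 1 - 2/(kappa + 1) = 1 - 2*mu/(L + mu) = (L - mu)/(L + mu) = 21/207 = 0.1014


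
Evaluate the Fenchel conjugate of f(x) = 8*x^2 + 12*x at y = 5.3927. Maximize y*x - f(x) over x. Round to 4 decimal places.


f*(y) = sup_x {y*x - a*x^2 - b*x} = sup_x {(y-b)*x - a*x^2}
FOC: (y - b) - 2a*x = 0 => x* = (y - b)/(2a)
x* = (5.3927 - 12)/(2*8) = -0.413
f*(5.3927) = (y-b)^2/(4a) = (5.3927 - 12)^2/(4*8)
= 43.6564/32 = 1.3643


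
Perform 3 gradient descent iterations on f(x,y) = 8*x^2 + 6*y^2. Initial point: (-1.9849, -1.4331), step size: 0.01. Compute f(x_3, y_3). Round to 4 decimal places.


Gradient descent on f(x,y) = 8*x^2 + 6*y^2.
Starting point: (-1.9849, -1.4331), alpha = 0.01
Step 1: grad_x = 2*8*-1.9849 = -31.7584, grad_y = 2*6*-1.4331 = -17.1972
  x_1 = -1.9849 - 0.01*-31.7584 = -1.6673
  y_1 = -1.4331 - 0.01*-17.1972 = -1.2611
Step 2: grad_x = 2*8*-1.6673 = -26.6771, grad_y = 2*6*-1.2611 = -15.1335
  x_2 = -1.6673 - 0.01*-26.6771 = -1.4005
  y_2 = -1.2611 - 0.01*-15.1335 = -1.1098
Step 3: grad_x = 2*8*-1.4005 = -22.4087, grad_y = 2*6*-1.1098 = -13.3175
  x_3 = -1.4005 - 0.01*-22.4087 = -1.1765
  y_3 = -1.1098 - 0.01*-13.3175 = -0.9766
f(-1.1765, -0.9766) = 8*(-1.1765)^2 + 6*(-0.9766)^2 = 16.7951


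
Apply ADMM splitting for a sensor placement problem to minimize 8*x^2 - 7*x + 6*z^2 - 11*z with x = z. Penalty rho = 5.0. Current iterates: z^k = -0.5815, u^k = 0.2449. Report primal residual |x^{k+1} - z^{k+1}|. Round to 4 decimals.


ADMM iteration with rho = 5.0, z^k = -0.5815, u^k = 0.2449
Step 1: x-update.
Minimize 8*x^2 - 7*x + (5.0/2)*(x + 0.5815 + 0.2449)^2
FOC: (2*8 + 5.0)*x = 7 + 5.0*(-0.5815 - 0.2449)
x^{k+1} = 0.1366
Step 2: z-update.
Minimize 6*z^2 - 11*z + (5.0/2)*(0.1366 - z + 0.2449)^2
FOC: (2*6 + 5.0)*z = 11 + 5.0*(0.1366 + 0.2449)
z^{k+1} = 0.7593
Step 3: u-update.
u^{k+1} = 0.2449 + 0.1366 - 0.7593 = -0.3778
Step 4: Primal residual = |0.1366 - 0.7593| = 0.6227


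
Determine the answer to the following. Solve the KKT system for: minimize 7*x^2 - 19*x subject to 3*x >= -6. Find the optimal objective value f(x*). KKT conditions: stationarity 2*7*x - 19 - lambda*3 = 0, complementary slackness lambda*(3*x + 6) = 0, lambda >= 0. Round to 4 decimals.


Step 1: Try lambda = 0 (constraint inactive).
Stationarity: 2*7*x - 19 = 0
x* = 19/(2*7) = 19/14 = 1.3571 (rounded; the exact value 19/14 is used below)
Check constraint: 3*1.3571 = 4.0713 >= -6 -- satisfied.
Step 2: Compute optimal value.
f(x*) = 7*(19/14)^2 - 19*(19/14) = -12.8929


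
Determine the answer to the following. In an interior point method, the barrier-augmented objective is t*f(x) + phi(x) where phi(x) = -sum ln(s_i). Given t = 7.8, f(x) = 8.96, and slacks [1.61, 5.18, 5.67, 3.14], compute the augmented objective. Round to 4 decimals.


Step 1: Compute log-barrier.
ln values: [0.4762, 1.6448, 1.7352, 1.1442]
phi = -(0.4762 + 1.6448 + 1.7352 + 1.1442) = -5.0005
Step 2: Compute augmented objective.
t*f(x) = 7.8*8.96 = 69.888
Total = 69.888 - 5.0005 = 64.8875


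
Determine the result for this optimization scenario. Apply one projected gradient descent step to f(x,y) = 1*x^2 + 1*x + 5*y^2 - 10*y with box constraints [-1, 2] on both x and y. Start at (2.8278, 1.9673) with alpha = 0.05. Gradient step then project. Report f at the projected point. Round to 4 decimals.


Step 1: Compute gradient at (2.8278, 1.9673).
grad_x = 2*1*2.8278 + 1 = 6.6556
grad_y = 2*5*1.9673 - 10 = 9.673
Step 2: Gradient step.
x_raw = 2.8278 - 0.05*6.6556 = 2.495
y_raw = 1.9673 - 0.05*9.673 = 1.4837
Step 3: Project onto [-1, 2].
x_proj = clip(2.495) = 2.0
y_proj = clip(1.4837) = 1.4837
Step 4: Evaluate f.
f(2.0, 1.4837) = 2.1696


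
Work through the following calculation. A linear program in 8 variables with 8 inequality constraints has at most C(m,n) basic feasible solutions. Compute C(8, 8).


Each vertex corresponds to some choice of n active constraints out of m, so the number of vertices is at most C(m, n) = m! / (n!(m-n)!).
m = 8, n = 8
Numerator: 8 * 7 * 6 * 5 * 4 * 3 * 2 * 1
Denominator: 8! = 40320
C(8, 8) = 1


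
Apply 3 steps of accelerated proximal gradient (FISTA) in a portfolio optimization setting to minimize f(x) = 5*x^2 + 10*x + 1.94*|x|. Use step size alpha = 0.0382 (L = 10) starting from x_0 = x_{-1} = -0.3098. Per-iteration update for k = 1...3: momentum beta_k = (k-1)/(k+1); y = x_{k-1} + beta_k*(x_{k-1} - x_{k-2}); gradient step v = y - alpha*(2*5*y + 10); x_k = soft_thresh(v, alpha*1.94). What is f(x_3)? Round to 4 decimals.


FISTA on f(x) = 5*x^2 + 10*x + 1.94*|x|
L = 10, alpha = 0.0382
Iteration 1: beta = 0.0, y = -0.3098 + 0.0*(-0.3098 + 0.3098) = -0.3098
  grad(y) = 6.902, v = y - alpha*grad = -0.5735
  prox(v) = soft_thresh(-0.5735, 0.0741) = -0.4993
Iteration 2: beta = 0.3333, y = -0.4993 + 0.3333*(-0.4993 + 0.3098) = -0.5625
  grad(y) = 4.3747, v = y - alpha*grad = -0.7296
  prox(v) = soft_thresh(-0.7296, 0.0741) = -0.6555
Iteration 3: beta = 0.5, y = -0.6555 + 0.5*(-0.6555 + 0.4993) = -0.7336
  grad(y) = 2.6637, v = y - alpha*grad = -0.8354
  prox(v) = soft_thresh(-0.8354, 0.0741) = -0.7613
f(x_3) = 5*(-0.7613)^2 + 10*(-0.7613) + 1.94*|-0.7613| = -3.2382


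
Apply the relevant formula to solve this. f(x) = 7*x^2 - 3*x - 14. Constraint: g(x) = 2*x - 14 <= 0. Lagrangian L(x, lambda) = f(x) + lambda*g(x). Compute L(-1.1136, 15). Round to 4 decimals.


Step 1: Evaluate f(x).
f(-1.1136) = 7*(-1.1136)^2 - 3*(-1.1136) - 14 = -1.9785
Step 2: Evaluate g(x).
g(-1.1136) = 2*-1.1136 - 14 = -16.2272
Step 3: Compute Lagrangian.
L = -1.9785 + 15*-16.2272 = -245.3865


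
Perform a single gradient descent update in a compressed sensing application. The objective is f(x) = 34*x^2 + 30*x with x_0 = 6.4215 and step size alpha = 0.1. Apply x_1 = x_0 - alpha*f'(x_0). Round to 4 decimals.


We compute the gradient at x_0 and apply the update.
f'(x) = 68*x + 30
f'(6.4215) = 68*6.4215 + 30 = 466.662
x_1 = 6.4215 - 0.1*466.662 = -40.2447


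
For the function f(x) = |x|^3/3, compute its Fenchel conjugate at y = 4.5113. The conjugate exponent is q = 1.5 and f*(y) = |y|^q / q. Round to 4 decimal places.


The conjugate exponent q satisfies 1/p + 1/q = 1.
p = 3, so q = 3/(3 - 1) = 1.5
|y|^q = 4.5113^1.5 = 9.5819
f*(4.5113) = 9.5819 / 1.5 = 6.3879


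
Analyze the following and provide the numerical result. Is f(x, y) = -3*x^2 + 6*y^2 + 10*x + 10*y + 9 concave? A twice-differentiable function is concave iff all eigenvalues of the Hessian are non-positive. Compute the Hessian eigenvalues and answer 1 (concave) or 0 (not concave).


The Hessian of f(x,y) = -3*x^2 + 6*y^2 + 10*x + 10*y + 9 is:
H = [[-6, 0], [0, 12]]
Trace = -6 + 12 = 6
Determinant = -6*12 - (0)^2 = -72
Discriminant = (6)^2 - 4*-72 = 324.0
Eigenvalues: lambda_1 = -6.0, lambda_2 = 12.0
The function is not concave.

0


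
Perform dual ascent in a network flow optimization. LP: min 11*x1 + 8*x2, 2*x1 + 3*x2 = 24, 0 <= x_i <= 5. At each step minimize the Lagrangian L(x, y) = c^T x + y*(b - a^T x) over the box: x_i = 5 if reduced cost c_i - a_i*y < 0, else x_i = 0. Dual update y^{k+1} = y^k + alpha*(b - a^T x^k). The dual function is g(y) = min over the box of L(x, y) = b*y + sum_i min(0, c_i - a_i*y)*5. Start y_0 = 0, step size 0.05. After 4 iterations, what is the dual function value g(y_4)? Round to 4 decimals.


Dual ascent for LP: min 11*x1 + 8*x2, 2*x1 + 3*x2 = 24, 0 <= x_i <= 5
Step 1: y^k = 0.0, reduced costs: (11.0, 8.0)
  x^k = (0.0, 0.0), subgradient = b - a^T x = 24.0
  y^{k+1} = 0.0 + 0.05*24.0 = 1.2
Step 2: y^k = 1.2, reduced costs: (8.6, 4.4)
  x^k = (0.0, 0.0), subgradient = b - a^T x = 24.0
  y^{k+1} = 1.2 + 0.05*24.0 = 2.4
Step 3: y^k = 2.4, reduced costs: (6.2, 0.8)
  x^k = (0.0, 0.0), subgradient = b - a^T x = 24.0
  y^{k+1} = 2.4 + 0.05*24.0 = 3.6
Step 4: y^k = 3.6, reduced costs: (3.8, -2.8)
  x^k = (0.0, 5.0), subgradient = b - a^T x = 9.0
  y^{k+1} = 3.6 + 0.05*9.0 = 4.05
Dual objective at y_4 = 4.05: reduced costs (2.9, -4.15), box minimizer x = (0.0, 5.0)
g(y_4) = b*y + (c1 - a1*y)*x1 + (c2 - a2*y)*x2 = 24*4.05 + 2.9*0.0 + (-4.15)*5.0 = 97.2 + 0.0 - 20.75 = 76.45


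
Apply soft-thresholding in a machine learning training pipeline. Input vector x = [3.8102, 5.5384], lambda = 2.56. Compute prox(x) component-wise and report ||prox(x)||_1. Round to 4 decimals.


Soft-thresholding with lambda = 2.56:
prox(3.8102) = sign(3.8102)*max(|3.8102| - 2.56, 0) = 1.2502
prox(5.5384) = sign(5.5384)*max(|5.5384| - 2.56, 0) = 2.9784
prox(x) = [1.2502, 2.9784]
||prox(x)||_1 = 1.2502 + 2.9784 = 4.2286


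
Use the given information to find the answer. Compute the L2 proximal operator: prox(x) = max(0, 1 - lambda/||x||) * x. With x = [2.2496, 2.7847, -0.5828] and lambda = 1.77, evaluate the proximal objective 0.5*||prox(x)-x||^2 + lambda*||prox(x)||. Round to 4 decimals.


Step 1: Compute ||x||.
||x|| = 3.627
Step 2: Compute scaling factor.
scale = max(0, 1 - 1.77/3.627) = 0.512
Step 3: prox(x) = [1.1518, 1.4257, -0.2984]
||prox(x)|| = 1.857
Step 4: Proximal objective.
0.5*||prox-x||^2 = 1.5665
lambda*||prox|| = 3.2869
Total = 4.8533


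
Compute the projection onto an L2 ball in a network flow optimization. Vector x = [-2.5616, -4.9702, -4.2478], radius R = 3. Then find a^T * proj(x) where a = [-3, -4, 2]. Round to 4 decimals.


Step 1: Compute ||x|| (intermediates to 6 decimals).
||x|| = sqrt((-2.5616)^2 + (-4.9702)^2 + (-4.2478)^2) = 7.022
Step 2: Project.
Since ||x|| > R, scale = R/||x|| = 3/7.022 = 0.427229, proj(x) = scale * x
proj(x) = [-1.09439, -2.123414, -1.814783]
Step 3: Dot product.
a^T * proj(x) = -3*(-1.09439) - 4*(-2.123414) + 2*(-1.814783) = 8.1473


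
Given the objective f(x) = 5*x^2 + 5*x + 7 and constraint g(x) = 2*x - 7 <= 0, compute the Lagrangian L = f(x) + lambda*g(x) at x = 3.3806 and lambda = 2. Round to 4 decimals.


Step 1: Evaluate f(x).
f(3.3806) = 5*3.3806^2 + 5*3.3806 + 7 = 81.0453
Step 2: Evaluate g(x).
g(3.3806) = 2*3.3806 - 7 = -0.2388
Step 3: Compute Lagrangian.
L = 81.0453 + 2*-0.2388 = 80.5677


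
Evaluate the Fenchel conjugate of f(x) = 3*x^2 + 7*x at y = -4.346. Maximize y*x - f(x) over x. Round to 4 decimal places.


f*(y) = sup_x {y*x - a*x^2 - b*x} = sup_x {(y-b)*x - a*x^2}
FOC: (y - b) - 2a*x = 0 => x* = (y - b)/(2a)
x* = (-4.346 - 7)/(2*3) = -1.891
f*(-4.346) = (y-b)^2/(4a) = (-4.346 - 7)^2/(4*3)
= 128.7317/12 = 10.7276


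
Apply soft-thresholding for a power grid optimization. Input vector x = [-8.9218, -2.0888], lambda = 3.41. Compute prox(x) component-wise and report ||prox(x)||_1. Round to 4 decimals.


Soft-thresholding with lambda = 3.41:
prox(-8.9218) = sign(-8.9218)*max(|-8.9218| - 3.41, 0) = -5.5118
prox(-2.0888) = sign(-2.0888)*max(|-2.0888| - 3.41, 0) = 0.0
prox(x) = [-5.5118, 0.0]
||prox(x)||_1 = 5.5118 + 0.0 = 5.5118


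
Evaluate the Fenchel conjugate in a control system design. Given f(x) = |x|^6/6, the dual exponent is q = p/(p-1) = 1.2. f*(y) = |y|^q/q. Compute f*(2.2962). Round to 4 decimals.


The conjugate exponent q satisfies 1/p + 1/q = 1.
p = 6, so q = 6/(6 - 1) = 1.2
|y|^q = 2.2962^1.2 = 2.7115
f*(2.2962) = 2.7115 / 1.2 = 2.2596


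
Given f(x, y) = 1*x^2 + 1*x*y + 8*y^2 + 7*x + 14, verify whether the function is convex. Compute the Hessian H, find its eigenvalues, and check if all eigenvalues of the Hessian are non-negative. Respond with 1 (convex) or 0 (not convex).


The Hessian of f(x,y) = 1*x^2 + 1*x*y + 8*y^2 + 7*x + 14 is:
H = [[2, 1], [1, 16]]
Trace = 2 + 16 = 18
Determinant = 2*16 - (1)^2 = 31
Discriminant = (18)^2 - 4*31 = 200.0
Eigenvalues: lambda_1 = 1.9289, lambda_2 = 16.0711
The function is convex.

1


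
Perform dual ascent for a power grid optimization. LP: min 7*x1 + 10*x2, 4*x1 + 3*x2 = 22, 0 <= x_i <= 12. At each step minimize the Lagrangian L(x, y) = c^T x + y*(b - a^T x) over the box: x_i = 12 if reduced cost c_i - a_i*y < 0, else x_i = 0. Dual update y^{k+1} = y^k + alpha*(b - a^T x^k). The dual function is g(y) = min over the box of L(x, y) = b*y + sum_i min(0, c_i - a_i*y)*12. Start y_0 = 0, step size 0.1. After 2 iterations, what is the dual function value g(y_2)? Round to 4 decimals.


Dual ascent for LP: min 7*x1 + 10*x2, 4*x1 + 3*x2 = 22, 0 <= x_i <= 12
Step 1: y^k = 0.0, reduced costs: (7.0, 10.0)
  x^k = (0.0, 0.0), subgradient = b - a^T x = 22.0
  y^{k+1} = 0.0 + 0.1*22.0 = 2.2
Step 2: y^k = 2.2, reduced costs: (-1.8, 3.4)
  x^k = (12.0, 0.0), subgradient = b - a^T x = -26.0
  y^{k+1} = 2.2 + 0.1*-26.0 = -0.4
Dual objective at y_2 = -0.4: reduced costs (8.6, 11.2), box minimizer x = (0.0, 0.0)
g(y_2) = b*y + (c1 - a1*y)*x1 + (c2 - a2*y)*x2 = 22*(-0.4) + 8.6*0.0 + 11.2*0.0 = -8.8 + 0.0 + 0.0 = -8.8


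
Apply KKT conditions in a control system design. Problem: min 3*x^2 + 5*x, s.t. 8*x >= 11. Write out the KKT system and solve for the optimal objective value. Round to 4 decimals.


Step 1: Try lambda = 0 (constraint inactive).
x_unc = -5/(2*3) = -0.8333
Check: 8*-0.8333 = -6.6664 < 11 -- violated!
Step 2: Constraint must be active: 8*x = 11
x* = 11/8 = 1.375
lambda = (2*3*1.375 + 5)/8 = 1.6563
Step 3: Compute optimal value.
f(x*) = 3*1.375^2 + 5*1.375 = 12.5469


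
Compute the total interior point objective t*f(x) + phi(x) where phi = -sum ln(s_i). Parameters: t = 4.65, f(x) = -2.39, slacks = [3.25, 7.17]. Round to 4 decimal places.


Step 1: Compute log-barrier.
ln values: [1.1787, 1.9699]
phi = -(1.1787 + 1.9699) = -3.1486
Step 2: Compute augmented objective.
t*f(x) = 4.65*-2.39 = -11.1135
Total = -11.1135 - 3.1486 = -14.2621


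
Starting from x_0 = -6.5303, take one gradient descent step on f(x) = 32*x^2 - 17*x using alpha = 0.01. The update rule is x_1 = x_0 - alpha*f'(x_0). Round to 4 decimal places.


We compute the gradient at x_0 and apply the update.
f'(x) = 64*x - 17
f'(-6.5303) = 64*-6.5303 - 17 = -434.9392
x_1 = -6.5303 - 0.01*-434.9392 = -2.1809


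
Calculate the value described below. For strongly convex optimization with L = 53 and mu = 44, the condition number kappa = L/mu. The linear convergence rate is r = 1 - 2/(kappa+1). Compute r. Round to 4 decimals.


Step 1: Compute the condition number.
kappa = L/mu = 53/44 = 1.2045
Step 2: Compute the convergence rate.
r = 1 - 2/(kappa + 1) = 1 - 2*mu/(L + mu) = (L - mu)/(L + mu) = 9/97 = 0.0928


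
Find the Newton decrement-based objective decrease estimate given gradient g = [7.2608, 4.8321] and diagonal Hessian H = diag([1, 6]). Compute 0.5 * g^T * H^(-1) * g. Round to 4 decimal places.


Step 1: H is diagonal, so H^(-1) * g = [7.2608, 0.8054].
Step 2: g^T H^(-1) g = sum_i g_i^2 / H_ii
  = (7.2608)^2/1 + (4.8321)^2/6
  = 52.7192 + 3.8915 = 56.6107
Step 3: Objective decrease = 0.5 * g^T H^(-1) g = 28.3054


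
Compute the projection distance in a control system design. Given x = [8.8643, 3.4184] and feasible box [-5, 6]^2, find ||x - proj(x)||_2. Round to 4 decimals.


Project each component onto [-5, 6].
clip(8.8643) = 6.0, clip(3.4184) = 3.4184
Projection = [6.0, 3.4184]
Squared diffs: [8.2042, 0.0]
Distance = sqrt(8.2042) = 2.8643


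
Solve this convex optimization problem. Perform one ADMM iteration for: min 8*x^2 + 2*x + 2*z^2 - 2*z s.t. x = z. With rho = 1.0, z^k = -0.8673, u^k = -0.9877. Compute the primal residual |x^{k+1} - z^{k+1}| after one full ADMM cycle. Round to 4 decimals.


ADMM iteration with rho = 1.0, z^k = -0.8673, u^k = -0.9877
Step 1: x-update.
Minimize 8*x^2 + 2*x + (1.0/2)*(x + 0.8673 - 0.9877)^2
FOC: (2*8 + 1.0)*x = -2 + 1.0*(-0.8673 + 0.9877)
x^{k+1} = -0.1106
Step 2: z-update.
Minimize 2*z^2 - 2*z + (1.0/2)*(-0.1106 - z - 0.9877)^2
FOC: (2*2 + 1.0)*z = 2 + 1.0*(-0.1106 - 0.9877)
z^{k+1} = 0.1803
Step 3: u-update.
u^{k+1} = -0.9877 - 0.1106 - 0.1803 = -1.2786
Step 4: Primal residual = |-0.1106 - 0.1803| = 0.2909


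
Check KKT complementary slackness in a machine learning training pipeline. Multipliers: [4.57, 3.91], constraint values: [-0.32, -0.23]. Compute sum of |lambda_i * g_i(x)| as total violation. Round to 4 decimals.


KKT complementary slackness check:
lambda_1 * g_1 = 4.57 * -0.32 = -1.4624
lambda_2 * g_2 = 3.91 * -0.23 = -0.8993
Total violation = 1.4624 + 0.8993 = 2.3617


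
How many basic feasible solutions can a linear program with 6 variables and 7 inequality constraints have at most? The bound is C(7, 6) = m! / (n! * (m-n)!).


Each vertex corresponds to some choice of n active constraints out of m, so the number of vertices is at most C(m, n) = m! / (n!(m-n)!).
m = 7, n = 6
Numerator: 7 * 6 * 5 * 4 * 3 * 2
Denominator: 6! = 720
C(7, 6) = 7


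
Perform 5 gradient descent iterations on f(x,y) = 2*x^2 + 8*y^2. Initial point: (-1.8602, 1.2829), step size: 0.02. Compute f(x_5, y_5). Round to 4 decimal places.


Gradient descent on f(x,y) = 2*x^2 + 8*y^2.
Starting point: (-1.8602, 1.2829), alpha = 0.02
Step 1: grad_x = 2*2*-1.8602 = -7.4408, grad_y = 2*8*1.2829 = 20.5264
  x_1 = -1.8602 - 0.02*-7.4408 = -1.7114
  y_1 = 1.2829 - 0.02*20.5264 = 0.8724
Step 2: grad_x = 2*2*-1.7114 = -6.8455, grad_y = 2*8*0.8724 = 13.958
  x_2 = -1.7114 - 0.02*-6.8455 = -1.5745
  y_2 = 0.8724 - 0.02*13.958 = 0.5932
Step 3: grad_x = 2*2*-1.5745 = -6.2979, grad_y = 2*8*0.5932 = 9.4914
  x_3 = -1.5745 - 0.02*-6.2979 = -1.4485
  y_3 = 0.5932 - 0.02*9.4914 = 0.4034
Step 4: grad_x = 2*2*-1.4485 = -5.7941, grad_y = 2*8*0.4034 = 6.4542
  x_4 = -1.4485 - 0.02*-5.7941 = -1.3326
  y_4 = 0.4034 - 0.02*6.4542 = 0.2743
Step 5: grad_x = 2*2*-1.3326 = -5.3305, grad_y = 2*8*0.2743 = 4.3888
  x_5 = -1.3326 - 0.02*-5.3305 = -1.226
  y_5 = 0.2743 - 0.02*4.3888 = 0.1865
f(-1.226, 0.1865) = 2*(-1.226)^2 + 8*0.1865^2 = 3.2846


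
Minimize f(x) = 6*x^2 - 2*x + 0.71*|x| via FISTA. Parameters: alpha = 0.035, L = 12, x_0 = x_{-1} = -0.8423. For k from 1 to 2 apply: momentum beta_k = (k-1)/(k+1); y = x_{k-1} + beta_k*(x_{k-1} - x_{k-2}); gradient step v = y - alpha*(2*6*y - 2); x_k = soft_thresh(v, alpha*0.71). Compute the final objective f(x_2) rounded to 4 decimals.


FISTA on f(x) = 6*x^2 - 2*x + 0.71*|x|
L = 12, alpha = 0.035
Iteration 1: beta = 0.0, y = -0.8423 + 0.0*(-0.8423 + 0.8423) = -0.8423
  grad(y) = -12.1076, v = y - alpha*grad = -0.4185
  prox(v) = soft_thresh(-0.4185, 0.0249) = -0.3937
Iteration 2: beta = 0.3333, y = -0.3937 + 0.3333*(-0.3937 + 0.8423) = -0.2441
  grad(y) = -4.9297, v = y - alpha*grad = -0.0716
  prox(v) = soft_thresh(-0.0716, 0.0249) = -0.0468
f(x_2) = 6*(-0.0468)^2 - 2*(-0.0468) + 0.71*|-0.0468| = 0.1398


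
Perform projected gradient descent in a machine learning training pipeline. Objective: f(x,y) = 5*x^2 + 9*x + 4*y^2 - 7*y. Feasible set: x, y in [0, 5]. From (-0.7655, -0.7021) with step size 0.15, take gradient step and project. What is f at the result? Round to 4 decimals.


Step 1: Compute gradient at (-0.7655, -0.7021).
grad_x = 2*5*-0.7655 + 9 = 1.345
grad_y = 2*4*-0.7021 - 7 = -12.6168
Step 2: Gradient step.
x_raw = -0.7655 - 0.15*1.345 = -0.9673
y_raw = -0.7021 - 0.15*-12.6168 = 1.1904
Step 3: Project onto [0, 5].
x_proj = clip(-0.9673) = 0.0
y_proj = clip(1.1904) = 1.1904
Step 4: Evaluate f.
f(0.0, 1.1904) = -2.6645


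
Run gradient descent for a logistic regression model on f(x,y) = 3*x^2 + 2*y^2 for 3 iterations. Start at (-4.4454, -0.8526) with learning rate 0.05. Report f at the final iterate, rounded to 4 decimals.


Gradient descent on f(x,y) = 3*x^2 + 2*y^2.
Starting point: (-4.4454, -0.8526), alpha = 0.05
Step 1: grad_x = 2*3*-4.4454 = -26.6724, grad_y = 2*2*-0.8526 = -3.4104
  x_1 = -4.4454 - 0.05*-26.6724 = -3.1118
  y_1 = -0.8526 - 0.05*-3.4104 = -0.6821
Step 2: grad_x = 2*3*-3.1118 = -18.6707, grad_y = 2*2*-0.6821 = -2.7283
  x_2 = -3.1118 - 0.05*-18.6707 = -2.1782
  y_2 = -0.6821 - 0.05*-2.7283 = -0.5457
Step 3: grad_x = 2*3*-2.1782 = -13.0695, grad_y = 2*2*-0.5457 = -2.1827
  x_3 = -2.1782 - 0.05*-13.0695 = -1.5248
  y_3 = -0.5457 - 0.05*-2.1827 = -0.4365
f(-1.5248, -0.4365) = 3*(-1.5248)^2 + 2*(-0.4365)^2 = 7.3559


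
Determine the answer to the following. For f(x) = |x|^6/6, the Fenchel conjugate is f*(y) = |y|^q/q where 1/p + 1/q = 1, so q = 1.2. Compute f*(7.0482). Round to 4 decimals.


The conjugate exponent q satisfies 1/p + 1/q = 1.
p = 6, so q = 6/(6 - 1) = 1.2
|y|^q = 7.0482^1.2 = 10.4158
f*(7.0482) = 10.4158 / 1.2 = 8.6799


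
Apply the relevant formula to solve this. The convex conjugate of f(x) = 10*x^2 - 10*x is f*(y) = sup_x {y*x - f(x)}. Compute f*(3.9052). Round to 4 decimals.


f*(y) = sup_x {y*x - a*x^2 - b*x} = sup_x {(y-b)*x - a*x^2}
FOC: (y - b) - 2a*x = 0 => x* = (y - b)/(2a)
x* = (3.9052 + 10)/(2*10) = 0.6953
f*(3.9052) = (y-b)^2/(4a) = (3.9052 + 10)^2/(4*10)
= 193.3546/40 = 4.8339


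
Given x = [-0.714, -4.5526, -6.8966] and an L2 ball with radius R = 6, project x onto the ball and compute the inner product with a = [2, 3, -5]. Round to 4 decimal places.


Step 1: Compute ||x|| (intermediates to 6 decimals).
||x|| = sqrt((-0.714)^2 + (-4.5526)^2 + (-6.8966)^2) = 8.29452
Step 2: Project.
Since ||x|| > R, scale = R/||x|| = 6/8.29452 = 0.723369, proj(x) = scale * x
proj(x) = [-0.516485, -3.29321, -4.988787]
Step 3: Dot product.
a^T * proj(x) = 2*(-0.516485) + 3*(-3.29321) - 5*(-4.988787) = 14.0313
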